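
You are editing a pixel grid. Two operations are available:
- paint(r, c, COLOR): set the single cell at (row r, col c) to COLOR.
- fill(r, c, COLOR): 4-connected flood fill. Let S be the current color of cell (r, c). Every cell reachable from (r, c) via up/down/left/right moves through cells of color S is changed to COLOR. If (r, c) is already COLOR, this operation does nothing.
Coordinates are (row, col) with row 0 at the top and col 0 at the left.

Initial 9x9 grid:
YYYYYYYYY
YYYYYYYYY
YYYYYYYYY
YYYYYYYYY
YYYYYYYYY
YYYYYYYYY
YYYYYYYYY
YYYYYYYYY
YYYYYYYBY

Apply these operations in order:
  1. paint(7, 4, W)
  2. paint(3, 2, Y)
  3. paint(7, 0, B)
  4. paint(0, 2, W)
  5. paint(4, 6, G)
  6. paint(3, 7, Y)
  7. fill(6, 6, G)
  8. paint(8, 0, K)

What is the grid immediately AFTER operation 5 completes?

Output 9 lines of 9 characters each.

Answer: YYWYYYYYY
YYYYYYYYY
YYYYYYYYY
YYYYYYYYY
YYYYYYGYY
YYYYYYYYY
YYYYYYYYY
BYYYWYYYY
YYYYYYYBY

Derivation:
After op 1 paint(7,4,W):
YYYYYYYYY
YYYYYYYYY
YYYYYYYYY
YYYYYYYYY
YYYYYYYYY
YYYYYYYYY
YYYYYYYYY
YYYYWYYYY
YYYYYYYBY
After op 2 paint(3,2,Y):
YYYYYYYYY
YYYYYYYYY
YYYYYYYYY
YYYYYYYYY
YYYYYYYYY
YYYYYYYYY
YYYYYYYYY
YYYYWYYYY
YYYYYYYBY
After op 3 paint(7,0,B):
YYYYYYYYY
YYYYYYYYY
YYYYYYYYY
YYYYYYYYY
YYYYYYYYY
YYYYYYYYY
YYYYYYYYY
BYYYWYYYY
YYYYYYYBY
After op 4 paint(0,2,W):
YYWYYYYYY
YYYYYYYYY
YYYYYYYYY
YYYYYYYYY
YYYYYYYYY
YYYYYYYYY
YYYYYYYYY
BYYYWYYYY
YYYYYYYBY
After op 5 paint(4,6,G):
YYWYYYYYY
YYYYYYYYY
YYYYYYYYY
YYYYYYYYY
YYYYYYGYY
YYYYYYYYY
YYYYYYYYY
BYYYWYYYY
YYYYYYYBY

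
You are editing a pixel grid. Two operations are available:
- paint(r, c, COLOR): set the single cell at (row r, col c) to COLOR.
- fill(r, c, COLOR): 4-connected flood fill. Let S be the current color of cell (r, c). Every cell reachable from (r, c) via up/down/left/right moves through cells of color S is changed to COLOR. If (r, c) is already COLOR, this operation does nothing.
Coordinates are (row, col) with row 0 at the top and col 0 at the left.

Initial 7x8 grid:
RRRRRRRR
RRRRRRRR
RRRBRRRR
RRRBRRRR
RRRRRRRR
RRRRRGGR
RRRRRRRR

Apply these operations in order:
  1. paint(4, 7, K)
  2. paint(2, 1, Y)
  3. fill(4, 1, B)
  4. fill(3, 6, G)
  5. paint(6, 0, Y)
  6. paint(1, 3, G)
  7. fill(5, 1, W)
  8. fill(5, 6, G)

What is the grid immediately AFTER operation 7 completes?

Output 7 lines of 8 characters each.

Answer: WWWWWWWW
WWWWWWWW
WYWWWWWW
WWWWWWWW
WWWWWWWK
WWWWWWWW
YWWWWWWW

Derivation:
After op 1 paint(4,7,K):
RRRRRRRR
RRRRRRRR
RRRBRRRR
RRRBRRRR
RRRRRRRK
RRRRRGGR
RRRRRRRR
After op 2 paint(2,1,Y):
RRRRRRRR
RRRRRRRR
RYRBRRRR
RRRBRRRR
RRRRRRRK
RRRRRGGR
RRRRRRRR
After op 3 fill(4,1,B) [50 cells changed]:
BBBBBBBB
BBBBBBBB
BYBBBBBB
BBBBBBBB
BBBBBBBK
BBBBBGGB
BBBBBBBB
After op 4 fill(3,6,G) [52 cells changed]:
GGGGGGGG
GGGGGGGG
GYGGGGGG
GGGGGGGG
GGGGGGGK
GGGGGGGG
GGGGGGGG
After op 5 paint(6,0,Y):
GGGGGGGG
GGGGGGGG
GYGGGGGG
GGGGGGGG
GGGGGGGK
GGGGGGGG
YGGGGGGG
After op 6 paint(1,3,G):
GGGGGGGG
GGGGGGGG
GYGGGGGG
GGGGGGGG
GGGGGGGK
GGGGGGGG
YGGGGGGG
After op 7 fill(5,1,W) [53 cells changed]:
WWWWWWWW
WWWWWWWW
WYWWWWWW
WWWWWWWW
WWWWWWWK
WWWWWWWW
YWWWWWWW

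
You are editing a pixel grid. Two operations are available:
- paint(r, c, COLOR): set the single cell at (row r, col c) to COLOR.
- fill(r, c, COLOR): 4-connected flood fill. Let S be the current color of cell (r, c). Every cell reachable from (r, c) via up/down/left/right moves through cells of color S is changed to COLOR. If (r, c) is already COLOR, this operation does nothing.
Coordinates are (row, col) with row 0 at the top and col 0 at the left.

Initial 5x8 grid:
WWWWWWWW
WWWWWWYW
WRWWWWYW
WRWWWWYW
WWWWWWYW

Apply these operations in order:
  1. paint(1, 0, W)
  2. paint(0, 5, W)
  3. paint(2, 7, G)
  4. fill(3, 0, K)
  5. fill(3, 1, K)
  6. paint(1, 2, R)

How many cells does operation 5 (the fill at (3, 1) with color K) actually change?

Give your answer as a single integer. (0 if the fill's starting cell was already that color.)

After op 1 paint(1,0,W):
WWWWWWWW
WWWWWWYW
WRWWWWYW
WRWWWWYW
WWWWWWYW
After op 2 paint(0,5,W):
WWWWWWWW
WWWWWWYW
WRWWWWYW
WRWWWWYW
WWWWWWYW
After op 3 paint(2,7,G):
WWWWWWWW
WWWWWWYW
WRWWWWYG
WRWWWWYW
WWWWWWYW
After op 4 fill(3,0,K) [31 cells changed]:
KKKKKKKK
KKKKKKYK
KRKKKKYG
KRKKKKYW
KKKKKKYW
After op 5 fill(3,1,K) [2 cells changed]:
KKKKKKKK
KKKKKKYK
KKKKKKYG
KKKKKKYW
KKKKKKYW

Answer: 2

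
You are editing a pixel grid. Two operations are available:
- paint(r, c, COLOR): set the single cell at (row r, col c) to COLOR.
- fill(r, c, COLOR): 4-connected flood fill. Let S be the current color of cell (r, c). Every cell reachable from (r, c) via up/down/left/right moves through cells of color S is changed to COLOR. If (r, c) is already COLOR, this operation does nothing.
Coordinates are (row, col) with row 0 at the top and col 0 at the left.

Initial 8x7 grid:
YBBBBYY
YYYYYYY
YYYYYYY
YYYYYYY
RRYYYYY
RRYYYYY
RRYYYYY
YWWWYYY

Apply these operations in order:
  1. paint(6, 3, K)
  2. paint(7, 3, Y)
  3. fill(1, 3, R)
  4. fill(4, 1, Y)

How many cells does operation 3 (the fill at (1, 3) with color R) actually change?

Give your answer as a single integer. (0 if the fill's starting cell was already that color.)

After op 1 paint(6,3,K):
YBBBBYY
YYYYYYY
YYYYYYY
YYYYYYY
RRYYYYY
RRYYYYY
RRYKYYY
YWWWYYY
After op 2 paint(7,3,Y):
YBBBBYY
YYYYYYY
YYYYYYY
YYYYYYY
RRYYYYY
RRYYYYY
RRYKYYY
YWWYYYY
After op 3 fill(1,3,R) [42 cells changed]:
RBBBBRR
RRRRRRR
RRRRRRR
RRRRRRR
RRRRRRR
RRRRRRR
RRRKRRR
YWWRRRR

Answer: 42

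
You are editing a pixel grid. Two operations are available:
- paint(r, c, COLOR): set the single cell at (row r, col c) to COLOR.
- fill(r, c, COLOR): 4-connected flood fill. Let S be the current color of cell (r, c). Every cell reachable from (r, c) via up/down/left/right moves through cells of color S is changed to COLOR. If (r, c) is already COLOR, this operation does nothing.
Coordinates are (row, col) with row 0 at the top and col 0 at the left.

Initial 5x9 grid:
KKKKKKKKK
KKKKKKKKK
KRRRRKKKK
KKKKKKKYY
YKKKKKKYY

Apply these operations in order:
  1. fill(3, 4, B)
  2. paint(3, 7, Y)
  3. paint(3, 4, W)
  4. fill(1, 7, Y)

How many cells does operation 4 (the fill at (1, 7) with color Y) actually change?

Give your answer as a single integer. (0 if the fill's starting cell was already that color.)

After op 1 fill(3,4,B) [36 cells changed]:
BBBBBBBBB
BBBBBBBBB
BRRRRBBBB
BBBBBBBYY
YBBBBBBYY
After op 2 paint(3,7,Y):
BBBBBBBBB
BBBBBBBBB
BRRRRBBBB
BBBBBBBYY
YBBBBBBYY
After op 3 paint(3,4,W):
BBBBBBBBB
BBBBBBBBB
BRRRRBBBB
BBBBWBBYY
YBBBBBBYY
After op 4 fill(1,7,Y) [35 cells changed]:
YYYYYYYYY
YYYYYYYYY
YRRRRYYYY
YYYYWYYYY
YYYYYYYYY

Answer: 35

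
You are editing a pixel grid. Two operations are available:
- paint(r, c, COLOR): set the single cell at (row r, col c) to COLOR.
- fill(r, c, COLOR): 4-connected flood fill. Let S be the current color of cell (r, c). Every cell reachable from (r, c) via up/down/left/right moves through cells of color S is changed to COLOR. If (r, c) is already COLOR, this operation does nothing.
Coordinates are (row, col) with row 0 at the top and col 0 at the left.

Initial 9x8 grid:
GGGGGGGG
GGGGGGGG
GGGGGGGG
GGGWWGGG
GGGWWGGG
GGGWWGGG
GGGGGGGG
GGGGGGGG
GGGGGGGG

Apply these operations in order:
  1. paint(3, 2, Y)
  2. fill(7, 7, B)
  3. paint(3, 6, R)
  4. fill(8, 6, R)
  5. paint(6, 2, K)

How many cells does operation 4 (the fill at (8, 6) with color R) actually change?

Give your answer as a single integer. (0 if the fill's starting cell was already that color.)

Answer: 64

Derivation:
After op 1 paint(3,2,Y):
GGGGGGGG
GGGGGGGG
GGGGGGGG
GGYWWGGG
GGGWWGGG
GGGWWGGG
GGGGGGGG
GGGGGGGG
GGGGGGGG
After op 2 fill(7,7,B) [65 cells changed]:
BBBBBBBB
BBBBBBBB
BBBBBBBB
BBYWWBBB
BBBWWBBB
BBBWWBBB
BBBBBBBB
BBBBBBBB
BBBBBBBB
After op 3 paint(3,6,R):
BBBBBBBB
BBBBBBBB
BBBBBBBB
BBYWWBRB
BBBWWBBB
BBBWWBBB
BBBBBBBB
BBBBBBBB
BBBBBBBB
After op 4 fill(8,6,R) [64 cells changed]:
RRRRRRRR
RRRRRRRR
RRRRRRRR
RRYWWRRR
RRRWWRRR
RRRWWRRR
RRRRRRRR
RRRRRRRR
RRRRRRRR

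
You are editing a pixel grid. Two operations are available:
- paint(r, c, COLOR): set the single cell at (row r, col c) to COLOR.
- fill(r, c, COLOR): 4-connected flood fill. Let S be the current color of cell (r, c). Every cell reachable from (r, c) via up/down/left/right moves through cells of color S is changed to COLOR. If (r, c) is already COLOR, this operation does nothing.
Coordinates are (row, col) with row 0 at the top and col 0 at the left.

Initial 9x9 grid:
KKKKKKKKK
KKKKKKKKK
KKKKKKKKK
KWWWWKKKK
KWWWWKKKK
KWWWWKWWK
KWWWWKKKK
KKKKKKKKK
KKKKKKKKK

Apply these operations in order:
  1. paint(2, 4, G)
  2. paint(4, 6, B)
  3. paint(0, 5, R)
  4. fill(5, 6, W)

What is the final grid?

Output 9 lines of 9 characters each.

After op 1 paint(2,4,G):
KKKKKKKKK
KKKKKKKKK
KKKKGKKKK
KWWWWKKKK
KWWWWKKKK
KWWWWKWWK
KWWWWKKKK
KKKKKKKKK
KKKKKKKKK
After op 2 paint(4,6,B):
KKKKKKKKK
KKKKKKKKK
KKKKGKKKK
KWWWWKKKK
KWWWWKBKK
KWWWWKWWK
KWWWWKKKK
KKKKKKKKK
KKKKKKKKK
After op 3 paint(0,5,R):
KKKKKRKKK
KKKKKKKKK
KKKKGKKKK
KWWWWKKKK
KWWWWKBKK
KWWWWKWWK
KWWWWKKKK
KKKKKKKKK
KKKKKKKKK
After op 4 fill(5,6,W) [0 cells changed]:
KKKKKRKKK
KKKKKKKKK
KKKKGKKKK
KWWWWKKKK
KWWWWKBKK
KWWWWKWWK
KWWWWKKKK
KKKKKKKKK
KKKKKKKKK

Answer: KKKKKRKKK
KKKKKKKKK
KKKKGKKKK
KWWWWKKKK
KWWWWKBKK
KWWWWKWWK
KWWWWKKKK
KKKKKKKKK
KKKKKKKKK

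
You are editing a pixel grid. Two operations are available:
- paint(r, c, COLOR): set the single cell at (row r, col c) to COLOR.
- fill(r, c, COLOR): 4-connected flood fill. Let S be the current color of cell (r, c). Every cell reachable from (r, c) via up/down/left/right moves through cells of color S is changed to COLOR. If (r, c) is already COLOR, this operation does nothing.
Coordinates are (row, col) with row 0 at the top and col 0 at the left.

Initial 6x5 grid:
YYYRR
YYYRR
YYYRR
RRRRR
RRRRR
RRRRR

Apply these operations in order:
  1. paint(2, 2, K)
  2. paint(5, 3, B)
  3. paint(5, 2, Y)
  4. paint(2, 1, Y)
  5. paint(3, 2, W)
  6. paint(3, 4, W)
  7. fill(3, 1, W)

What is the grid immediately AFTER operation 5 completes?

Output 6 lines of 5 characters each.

Answer: YYYRR
YYYRR
YYKRR
RRWRR
RRRRR
RRYBR

Derivation:
After op 1 paint(2,2,K):
YYYRR
YYYRR
YYKRR
RRRRR
RRRRR
RRRRR
After op 2 paint(5,3,B):
YYYRR
YYYRR
YYKRR
RRRRR
RRRRR
RRRBR
After op 3 paint(5,2,Y):
YYYRR
YYYRR
YYKRR
RRRRR
RRRRR
RRYBR
After op 4 paint(2,1,Y):
YYYRR
YYYRR
YYKRR
RRRRR
RRRRR
RRYBR
After op 5 paint(3,2,W):
YYYRR
YYYRR
YYKRR
RRWRR
RRRRR
RRYBR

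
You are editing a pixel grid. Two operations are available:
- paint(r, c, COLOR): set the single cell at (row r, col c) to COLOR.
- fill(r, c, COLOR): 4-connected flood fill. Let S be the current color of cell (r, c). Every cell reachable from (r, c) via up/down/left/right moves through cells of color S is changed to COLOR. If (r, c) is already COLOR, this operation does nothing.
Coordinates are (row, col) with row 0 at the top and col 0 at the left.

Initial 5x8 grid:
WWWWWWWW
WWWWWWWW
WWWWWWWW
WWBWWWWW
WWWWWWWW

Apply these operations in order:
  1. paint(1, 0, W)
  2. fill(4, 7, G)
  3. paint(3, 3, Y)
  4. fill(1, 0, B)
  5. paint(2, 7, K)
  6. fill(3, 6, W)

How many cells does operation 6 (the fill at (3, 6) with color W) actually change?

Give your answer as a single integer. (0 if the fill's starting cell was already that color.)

Answer: 38

Derivation:
After op 1 paint(1,0,W):
WWWWWWWW
WWWWWWWW
WWWWWWWW
WWBWWWWW
WWWWWWWW
After op 2 fill(4,7,G) [39 cells changed]:
GGGGGGGG
GGGGGGGG
GGGGGGGG
GGBGGGGG
GGGGGGGG
After op 3 paint(3,3,Y):
GGGGGGGG
GGGGGGGG
GGGGGGGG
GGBYGGGG
GGGGGGGG
After op 4 fill(1,0,B) [38 cells changed]:
BBBBBBBB
BBBBBBBB
BBBBBBBB
BBBYBBBB
BBBBBBBB
After op 5 paint(2,7,K):
BBBBBBBB
BBBBBBBB
BBBBBBBK
BBBYBBBB
BBBBBBBB
After op 6 fill(3,6,W) [38 cells changed]:
WWWWWWWW
WWWWWWWW
WWWWWWWK
WWWYWWWW
WWWWWWWW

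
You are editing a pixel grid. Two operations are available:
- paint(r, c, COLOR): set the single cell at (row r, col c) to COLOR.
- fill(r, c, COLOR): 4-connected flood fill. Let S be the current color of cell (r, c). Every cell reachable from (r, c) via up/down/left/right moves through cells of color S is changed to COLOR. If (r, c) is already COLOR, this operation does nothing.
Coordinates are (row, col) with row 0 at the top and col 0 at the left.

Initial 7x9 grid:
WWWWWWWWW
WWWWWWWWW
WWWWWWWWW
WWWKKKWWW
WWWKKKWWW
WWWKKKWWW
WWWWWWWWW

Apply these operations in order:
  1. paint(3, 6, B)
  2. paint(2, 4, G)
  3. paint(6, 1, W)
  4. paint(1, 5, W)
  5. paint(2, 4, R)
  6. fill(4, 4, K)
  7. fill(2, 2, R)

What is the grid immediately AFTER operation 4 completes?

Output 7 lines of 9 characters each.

After op 1 paint(3,6,B):
WWWWWWWWW
WWWWWWWWW
WWWWWWWWW
WWWKKKBWW
WWWKKKWWW
WWWKKKWWW
WWWWWWWWW
After op 2 paint(2,4,G):
WWWWWWWWW
WWWWWWWWW
WWWWGWWWW
WWWKKKBWW
WWWKKKWWW
WWWKKKWWW
WWWWWWWWW
After op 3 paint(6,1,W):
WWWWWWWWW
WWWWWWWWW
WWWWGWWWW
WWWKKKBWW
WWWKKKWWW
WWWKKKWWW
WWWWWWWWW
After op 4 paint(1,5,W):
WWWWWWWWW
WWWWWWWWW
WWWWGWWWW
WWWKKKBWW
WWWKKKWWW
WWWKKKWWW
WWWWWWWWW

Answer: WWWWWWWWW
WWWWWWWWW
WWWWGWWWW
WWWKKKBWW
WWWKKKWWW
WWWKKKWWW
WWWWWWWWW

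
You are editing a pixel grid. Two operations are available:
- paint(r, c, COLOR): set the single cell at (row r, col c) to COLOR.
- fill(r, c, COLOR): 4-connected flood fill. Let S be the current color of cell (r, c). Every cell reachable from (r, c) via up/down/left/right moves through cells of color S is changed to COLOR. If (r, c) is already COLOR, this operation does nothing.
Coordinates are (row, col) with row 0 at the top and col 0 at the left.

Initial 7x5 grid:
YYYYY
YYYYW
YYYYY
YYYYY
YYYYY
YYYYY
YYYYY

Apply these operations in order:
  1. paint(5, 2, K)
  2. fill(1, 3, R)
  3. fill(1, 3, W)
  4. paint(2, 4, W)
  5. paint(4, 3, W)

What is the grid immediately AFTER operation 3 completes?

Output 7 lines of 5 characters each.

Answer: WWWWW
WWWWW
WWWWW
WWWWW
WWWWW
WWKWW
WWWWW

Derivation:
After op 1 paint(5,2,K):
YYYYY
YYYYW
YYYYY
YYYYY
YYYYY
YYKYY
YYYYY
After op 2 fill(1,3,R) [33 cells changed]:
RRRRR
RRRRW
RRRRR
RRRRR
RRRRR
RRKRR
RRRRR
After op 3 fill(1,3,W) [33 cells changed]:
WWWWW
WWWWW
WWWWW
WWWWW
WWWWW
WWKWW
WWWWW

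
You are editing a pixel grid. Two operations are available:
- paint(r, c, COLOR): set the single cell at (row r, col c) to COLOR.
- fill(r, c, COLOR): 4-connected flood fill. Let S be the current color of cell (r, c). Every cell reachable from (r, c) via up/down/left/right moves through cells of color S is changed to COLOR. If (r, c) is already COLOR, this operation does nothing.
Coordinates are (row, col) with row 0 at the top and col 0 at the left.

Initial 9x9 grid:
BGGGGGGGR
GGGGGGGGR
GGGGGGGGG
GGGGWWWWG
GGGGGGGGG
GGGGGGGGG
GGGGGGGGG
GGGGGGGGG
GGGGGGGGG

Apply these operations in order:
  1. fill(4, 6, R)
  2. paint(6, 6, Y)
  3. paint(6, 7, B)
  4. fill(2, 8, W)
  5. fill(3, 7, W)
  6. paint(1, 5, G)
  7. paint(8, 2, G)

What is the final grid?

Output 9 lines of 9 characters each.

Answer: BWWWWWWWW
WWWWWGWWW
WWWWWWWWW
WWWWWWWWW
WWWWWWWWW
WWWWWWWWW
WWWWWWYBW
WWWWWWWWW
WWGWWWWWW

Derivation:
After op 1 fill(4,6,R) [74 cells changed]:
BRRRRRRRR
RRRRRRRRR
RRRRRRRRR
RRRRWWWWR
RRRRRRRRR
RRRRRRRRR
RRRRRRRRR
RRRRRRRRR
RRRRRRRRR
After op 2 paint(6,6,Y):
BRRRRRRRR
RRRRRRRRR
RRRRRRRRR
RRRRWWWWR
RRRRRRRRR
RRRRRRRRR
RRRRRRYRR
RRRRRRRRR
RRRRRRRRR
After op 3 paint(6,7,B):
BRRRRRRRR
RRRRRRRRR
RRRRRRRRR
RRRRWWWWR
RRRRRRRRR
RRRRRRRRR
RRRRRRYBR
RRRRRRRRR
RRRRRRRRR
After op 4 fill(2,8,W) [74 cells changed]:
BWWWWWWWW
WWWWWWWWW
WWWWWWWWW
WWWWWWWWW
WWWWWWWWW
WWWWWWWWW
WWWWWWYBW
WWWWWWWWW
WWWWWWWWW
After op 5 fill(3,7,W) [0 cells changed]:
BWWWWWWWW
WWWWWWWWW
WWWWWWWWW
WWWWWWWWW
WWWWWWWWW
WWWWWWWWW
WWWWWWYBW
WWWWWWWWW
WWWWWWWWW
After op 6 paint(1,5,G):
BWWWWWWWW
WWWWWGWWW
WWWWWWWWW
WWWWWWWWW
WWWWWWWWW
WWWWWWWWW
WWWWWWYBW
WWWWWWWWW
WWWWWWWWW
After op 7 paint(8,2,G):
BWWWWWWWW
WWWWWGWWW
WWWWWWWWW
WWWWWWWWW
WWWWWWWWW
WWWWWWWWW
WWWWWWYBW
WWWWWWWWW
WWGWWWWWW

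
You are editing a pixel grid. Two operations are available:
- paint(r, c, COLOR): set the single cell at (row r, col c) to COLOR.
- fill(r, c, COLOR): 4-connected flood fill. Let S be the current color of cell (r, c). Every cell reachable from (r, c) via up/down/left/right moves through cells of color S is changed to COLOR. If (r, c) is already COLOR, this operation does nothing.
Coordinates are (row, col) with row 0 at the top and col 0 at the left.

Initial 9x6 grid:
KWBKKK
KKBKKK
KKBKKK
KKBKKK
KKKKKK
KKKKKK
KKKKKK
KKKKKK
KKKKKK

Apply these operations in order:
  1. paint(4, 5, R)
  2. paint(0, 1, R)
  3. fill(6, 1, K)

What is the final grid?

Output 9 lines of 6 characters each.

Answer: KRBKKK
KKBKKK
KKBKKK
KKBKKK
KKKKKR
KKKKKK
KKKKKK
KKKKKK
KKKKKK

Derivation:
After op 1 paint(4,5,R):
KWBKKK
KKBKKK
KKBKKK
KKBKKK
KKKKKR
KKKKKK
KKKKKK
KKKKKK
KKKKKK
After op 2 paint(0,1,R):
KRBKKK
KKBKKK
KKBKKK
KKBKKK
KKKKKR
KKKKKK
KKKKKK
KKKKKK
KKKKKK
After op 3 fill(6,1,K) [0 cells changed]:
KRBKKK
KKBKKK
KKBKKK
KKBKKK
KKKKKR
KKKKKK
KKKKKK
KKKKKK
KKKKKK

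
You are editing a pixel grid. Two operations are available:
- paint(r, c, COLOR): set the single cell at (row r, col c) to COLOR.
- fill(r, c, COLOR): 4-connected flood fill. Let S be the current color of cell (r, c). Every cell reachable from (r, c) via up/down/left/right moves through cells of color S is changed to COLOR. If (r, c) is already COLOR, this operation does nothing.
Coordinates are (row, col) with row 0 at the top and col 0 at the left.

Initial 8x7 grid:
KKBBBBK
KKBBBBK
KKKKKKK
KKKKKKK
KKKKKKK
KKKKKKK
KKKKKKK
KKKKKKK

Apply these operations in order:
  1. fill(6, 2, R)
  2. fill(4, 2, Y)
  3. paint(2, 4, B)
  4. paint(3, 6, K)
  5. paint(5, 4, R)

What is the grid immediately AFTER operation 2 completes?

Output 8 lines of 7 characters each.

Answer: YYBBBBY
YYBBBBY
YYYYYYY
YYYYYYY
YYYYYYY
YYYYYYY
YYYYYYY
YYYYYYY

Derivation:
After op 1 fill(6,2,R) [48 cells changed]:
RRBBBBR
RRBBBBR
RRRRRRR
RRRRRRR
RRRRRRR
RRRRRRR
RRRRRRR
RRRRRRR
After op 2 fill(4,2,Y) [48 cells changed]:
YYBBBBY
YYBBBBY
YYYYYYY
YYYYYYY
YYYYYYY
YYYYYYY
YYYYYYY
YYYYYYY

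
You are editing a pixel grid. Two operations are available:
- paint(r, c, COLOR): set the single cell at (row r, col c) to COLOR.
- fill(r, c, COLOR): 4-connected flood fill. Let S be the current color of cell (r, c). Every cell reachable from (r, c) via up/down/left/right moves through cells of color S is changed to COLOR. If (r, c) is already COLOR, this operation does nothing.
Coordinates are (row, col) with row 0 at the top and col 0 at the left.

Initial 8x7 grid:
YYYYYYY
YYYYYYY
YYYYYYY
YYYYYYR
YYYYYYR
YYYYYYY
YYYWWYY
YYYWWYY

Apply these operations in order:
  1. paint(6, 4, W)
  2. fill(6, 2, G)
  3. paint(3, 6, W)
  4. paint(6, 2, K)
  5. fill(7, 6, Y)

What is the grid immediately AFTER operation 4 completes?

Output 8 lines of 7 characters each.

Answer: GGGGGGG
GGGGGGG
GGGGGGG
GGGGGGW
GGGGGGR
GGGGGGG
GGKWWGG
GGGWWGG

Derivation:
After op 1 paint(6,4,W):
YYYYYYY
YYYYYYY
YYYYYYY
YYYYYYR
YYYYYYR
YYYYYYY
YYYWWYY
YYYWWYY
After op 2 fill(6,2,G) [50 cells changed]:
GGGGGGG
GGGGGGG
GGGGGGG
GGGGGGR
GGGGGGR
GGGGGGG
GGGWWGG
GGGWWGG
After op 3 paint(3,6,W):
GGGGGGG
GGGGGGG
GGGGGGG
GGGGGGW
GGGGGGR
GGGGGGG
GGGWWGG
GGGWWGG
After op 4 paint(6,2,K):
GGGGGGG
GGGGGGG
GGGGGGG
GGGGGGW
GGGGGGR
GGGGGGG
GGKWWGG
GGGWWGG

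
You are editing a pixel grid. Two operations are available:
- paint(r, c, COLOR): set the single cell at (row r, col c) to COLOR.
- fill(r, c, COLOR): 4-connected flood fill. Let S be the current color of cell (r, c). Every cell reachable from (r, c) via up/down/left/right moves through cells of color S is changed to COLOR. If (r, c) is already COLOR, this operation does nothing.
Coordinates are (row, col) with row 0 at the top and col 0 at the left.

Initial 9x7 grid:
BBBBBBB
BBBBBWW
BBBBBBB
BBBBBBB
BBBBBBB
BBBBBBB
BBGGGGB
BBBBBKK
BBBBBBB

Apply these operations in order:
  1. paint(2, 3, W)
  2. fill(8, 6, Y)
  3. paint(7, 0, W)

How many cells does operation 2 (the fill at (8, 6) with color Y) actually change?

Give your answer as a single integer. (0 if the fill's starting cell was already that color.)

Answer: 54

Derivation:
After op 1 paint(2,3,W):
BBBBBBB
BBBBBWW
BBBWBBB
BBBBBBB
BBBBBBB
BBBBBBB
BBGGGGB
BBBBBKK
BBBBBBB
After op 2 fill(8,6,Y) [54 cells changed]:
YYYYYYY
YYYYYWW
YYYWYYY
YYYYYYY
YYYYYYY
YYYYYYY
YYGGGGY
YYYYYKK
YYYYYYY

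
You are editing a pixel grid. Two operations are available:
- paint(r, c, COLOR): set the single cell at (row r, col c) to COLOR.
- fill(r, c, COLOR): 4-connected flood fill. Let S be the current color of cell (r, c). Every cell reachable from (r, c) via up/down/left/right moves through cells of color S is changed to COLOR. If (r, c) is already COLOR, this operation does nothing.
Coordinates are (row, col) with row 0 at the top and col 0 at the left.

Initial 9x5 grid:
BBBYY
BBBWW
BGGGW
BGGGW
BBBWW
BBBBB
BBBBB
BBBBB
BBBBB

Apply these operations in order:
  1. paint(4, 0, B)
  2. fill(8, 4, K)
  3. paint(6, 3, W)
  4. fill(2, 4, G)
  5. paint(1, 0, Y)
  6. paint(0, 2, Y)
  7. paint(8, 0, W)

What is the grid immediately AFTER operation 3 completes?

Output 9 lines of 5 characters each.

After op 1 paint(4,0,B):
BBBYY
BBBWW
BGGGW
BGGGW
BBBWW
BBBBB
BBBBB
BBBBB
BBBBB
After op 2 fill(8,4,K) [31 cells changed]:
KKKYY
KKKWW
KGGGW
KGGGW
KKKWW
KKKKK
KKKKK
KKKKK
KKKKK
After op 3 paint(6,3,W):
KKKYY
KKKWW
KGGGW
KGGGW
KKKWW
KKKKK
KKKWK
KKKKK
KKKKK

Answer: KKKYY
KKKWW
KGGGW
KGGGW
KKKWW
KKKKK
KKKWK
KKKKK
KKKKK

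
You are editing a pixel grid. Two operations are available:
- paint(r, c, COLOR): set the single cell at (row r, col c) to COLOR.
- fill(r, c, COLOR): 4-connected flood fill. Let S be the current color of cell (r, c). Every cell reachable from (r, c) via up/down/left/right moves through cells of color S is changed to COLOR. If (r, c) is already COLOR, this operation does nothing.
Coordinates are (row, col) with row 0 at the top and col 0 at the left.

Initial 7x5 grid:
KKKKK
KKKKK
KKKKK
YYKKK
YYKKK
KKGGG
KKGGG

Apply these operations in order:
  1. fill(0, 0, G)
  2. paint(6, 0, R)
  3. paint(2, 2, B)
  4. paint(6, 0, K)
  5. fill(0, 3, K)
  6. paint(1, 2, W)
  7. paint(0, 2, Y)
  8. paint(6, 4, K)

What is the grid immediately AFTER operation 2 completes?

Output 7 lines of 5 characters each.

After op 1 fill(0,0,G) [21 cells changed]:
GGGGG
GGGGG
GGGGG
YYGGG
YYGGG
KKGGG
KKGGG
After op 2 paint(6,0,R):
GGGGG
GGGGG
GGGGG
YYGGG
YYGGG
KKGGG
RKGGG

Answer: GGGGG
GGGGG
GGGGG
YYGGG
YYGGG
KKGGG
RKGGG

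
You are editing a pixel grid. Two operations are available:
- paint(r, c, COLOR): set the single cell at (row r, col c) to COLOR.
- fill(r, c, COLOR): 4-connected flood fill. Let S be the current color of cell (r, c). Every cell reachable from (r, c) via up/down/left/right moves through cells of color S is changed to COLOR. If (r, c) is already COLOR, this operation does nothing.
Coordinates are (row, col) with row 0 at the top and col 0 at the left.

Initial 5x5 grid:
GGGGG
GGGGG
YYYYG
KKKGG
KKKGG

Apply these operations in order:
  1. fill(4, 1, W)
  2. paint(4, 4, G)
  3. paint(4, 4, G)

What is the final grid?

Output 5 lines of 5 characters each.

After op 1 fill(4,1,W) [6 cells changed]:
GGGGG
GGGGG
YYYYG
WWWGG
WWWGG
After op 2 paint(4,4,G):
GGGGG
GGGGG
YYYYG
WWWGG
WWWGG
After op 3 paint(4,4,G):
GGGGG
GGGGG
YYYYG
WWWGG
WWWGG

Answer: GGGGG
GGGGG
YYYYG
WWWGG
WWWGG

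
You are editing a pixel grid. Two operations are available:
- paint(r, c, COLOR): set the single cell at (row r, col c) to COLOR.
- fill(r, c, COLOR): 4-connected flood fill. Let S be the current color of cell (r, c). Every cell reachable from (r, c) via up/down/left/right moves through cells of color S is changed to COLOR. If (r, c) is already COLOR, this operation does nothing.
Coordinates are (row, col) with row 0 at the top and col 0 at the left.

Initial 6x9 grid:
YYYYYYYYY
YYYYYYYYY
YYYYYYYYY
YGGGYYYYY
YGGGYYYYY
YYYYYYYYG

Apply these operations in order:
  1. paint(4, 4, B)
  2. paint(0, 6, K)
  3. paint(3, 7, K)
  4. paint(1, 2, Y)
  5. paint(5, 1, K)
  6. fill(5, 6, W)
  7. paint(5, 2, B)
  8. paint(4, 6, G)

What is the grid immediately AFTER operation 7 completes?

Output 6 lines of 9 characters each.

Answer: WWWWWWKWW
WWWWWWWWW
WWWWWWWWW
WGGGWWWKW
WGGGBWWWW
WKBWWWWWG

Derivation:
After op 1 paint(4,4,B):
YYYYYYYYY
YYYYYYYYY
YYYYYYYYY
YGGGYYYYY
YGGGBYYYY
YYYYYYYYG
After op 2 paint(0,6,K):
YYYYYYKYY
YYYYYYYYY
YYYYYYYYY
YGGGYYYYY
YGGGBYYYY
YYYYYYYYG
After op 3 paint(3,7,K):
YYYYYYKYY
YYYYYYYYY
YYYYYYYYY
YGGGYYYKY
YGGGBYYYY
YYYYYYYYG
After op 4 paint(1,2,Y):
YYYYYYKYY
YYYYYYYYY
YYYYYYYYY
YGGGYYYKY
YGGGBYYYY
YYYYYYYYG
After op 5 paint(5,1,K):
YYYYYYKYY
YYYYYYYYY
YYYYYYYYY
YGGGYYYKY
YGGGBYYYY
YKYYYYYYG
After op 6 fill(5,6,W) [43 cells changed]:
WWWWWWKWW
WWWWWWWWW
WWWWWWWWW
WGGGWWWKW
WGGGBWWWW
WKWWWWWWG
After op 7 paint(5,2,B):
WWWWWWKWW
WWWWWWWWW
WWWWWWWWW
WGGGWWWKW
WGGGBWWWW
WKBWWWWWG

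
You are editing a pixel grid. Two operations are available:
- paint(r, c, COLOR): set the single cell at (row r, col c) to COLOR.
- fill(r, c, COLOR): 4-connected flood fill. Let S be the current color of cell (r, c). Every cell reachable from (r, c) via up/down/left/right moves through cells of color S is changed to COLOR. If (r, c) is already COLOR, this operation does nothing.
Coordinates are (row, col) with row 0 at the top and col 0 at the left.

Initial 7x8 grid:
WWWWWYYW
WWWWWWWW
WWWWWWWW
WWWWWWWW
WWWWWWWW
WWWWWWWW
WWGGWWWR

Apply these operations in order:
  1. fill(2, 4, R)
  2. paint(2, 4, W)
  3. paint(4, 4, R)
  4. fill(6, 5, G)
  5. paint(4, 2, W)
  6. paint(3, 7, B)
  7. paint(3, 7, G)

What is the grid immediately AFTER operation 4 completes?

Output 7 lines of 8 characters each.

Answer: GGGGGYYG
GGGGGGGG
GGGGWGGG
GGGGGGGG
GGGGGGGG
GGGGGGGG
GGGGGGGG

Derivation:
After op 1 fill(2,4,R) [51 cells changed]:
RRRRRYYR
RRRRRRRR
RRRRRRRR
RRRRRRRR
RRRRRRRR
RRRRRRRR
RRGGRRRR
After op 2 paint(2,4,W):
RRRRRYYR
RRRRRRRR
RRRRWRRR
RRRRRRRR
RRRRRRRR
RRRRRRRR
RRGGRRRR
After op 3 paint(4,4,R):
RRRRRYYR
RRRRRRRR
RRRRWRRR
RRRRRRRR
RRRRRRRR
RRRRRRRR
RRGGRRRR
After op 4 fill(6,5,G) [51 cells changed]:
GGGGGYYG
GGGGGGGG
GGGGWGGG
GGGGGGGG
GGGGGGGG
GGGGGGGG
GGGGGGGG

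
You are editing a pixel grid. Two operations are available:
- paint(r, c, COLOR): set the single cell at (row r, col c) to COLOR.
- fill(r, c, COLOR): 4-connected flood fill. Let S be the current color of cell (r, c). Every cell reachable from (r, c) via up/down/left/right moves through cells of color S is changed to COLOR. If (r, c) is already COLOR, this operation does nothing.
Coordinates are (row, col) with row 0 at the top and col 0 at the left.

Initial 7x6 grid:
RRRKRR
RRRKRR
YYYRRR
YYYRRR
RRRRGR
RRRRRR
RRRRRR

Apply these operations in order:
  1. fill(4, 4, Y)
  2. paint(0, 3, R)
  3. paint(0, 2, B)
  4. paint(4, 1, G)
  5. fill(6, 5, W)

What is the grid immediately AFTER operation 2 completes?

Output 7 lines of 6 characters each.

After op 1 fill(4,4,Y) [1 cells changed]:
RRRKRR
RRRKRR
YYYRRR
YYYRRR
RRRRYR
RRRRRR
RRRRRR
After op 2 paint(0,3,R):
RRRRRR
RRRKRR
YYYRRR
YYYRRR
RRRRYR
RRRRRR
RRRRRR

Answer: RRRRRR
RRRKRR
YYYRRR
YYYRRR
RRRRYR
RRRRRR
RRRRRR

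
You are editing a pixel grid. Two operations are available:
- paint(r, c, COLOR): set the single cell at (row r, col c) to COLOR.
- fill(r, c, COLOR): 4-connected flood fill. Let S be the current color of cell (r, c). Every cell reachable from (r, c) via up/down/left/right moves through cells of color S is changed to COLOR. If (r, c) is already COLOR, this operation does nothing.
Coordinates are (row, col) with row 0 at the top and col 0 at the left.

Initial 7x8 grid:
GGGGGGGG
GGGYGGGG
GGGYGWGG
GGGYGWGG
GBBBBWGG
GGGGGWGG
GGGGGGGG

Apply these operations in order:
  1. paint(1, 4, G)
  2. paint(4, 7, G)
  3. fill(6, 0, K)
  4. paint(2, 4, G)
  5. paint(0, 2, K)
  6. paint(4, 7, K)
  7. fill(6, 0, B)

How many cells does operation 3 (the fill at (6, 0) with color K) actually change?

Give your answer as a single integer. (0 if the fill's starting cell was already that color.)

Answer: 45

Derivation:
After op 1 paint(1,4,G):
GGGGGGGG
GGGYGGGG
GGGYGWGG
GGGYGWGG
GBBBBWGG
GGGGGWGG
GGGGGGGG
After op 2 paint(4,7,G):
GGGGGGGG
GGGYGGGG
GGGYGWGG
GGGYGWGG
GBBBBWGG
GGGGGWGG
GGGGGGGG
After op 3 fill(6,0,K) [45 cells changed]:
KKKKKKKK
KKKYKKKK
KKKYKWKK
KKKYKWKK
KBBBBWKK
KKKKKWKK
KKKKKKKK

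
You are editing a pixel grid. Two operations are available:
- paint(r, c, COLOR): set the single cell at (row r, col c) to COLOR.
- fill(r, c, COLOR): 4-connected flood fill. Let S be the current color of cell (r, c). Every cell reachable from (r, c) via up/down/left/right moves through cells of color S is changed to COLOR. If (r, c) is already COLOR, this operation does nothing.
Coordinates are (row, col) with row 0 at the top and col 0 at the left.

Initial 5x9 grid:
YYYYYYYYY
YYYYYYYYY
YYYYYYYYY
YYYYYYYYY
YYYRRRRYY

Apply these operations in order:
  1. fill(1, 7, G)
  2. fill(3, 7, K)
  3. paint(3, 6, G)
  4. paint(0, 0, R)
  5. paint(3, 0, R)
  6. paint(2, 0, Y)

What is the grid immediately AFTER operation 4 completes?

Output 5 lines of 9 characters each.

Answer: RKKKKKKKK
KKKKKKKKK
KKKKKKKKK
KKKKKKGKK
KKKRRRRKK

Derivation:
After op 1 fill(1,7,G) [41 cells changed]:
GGGGGGGGG
GGGGGGGGG
GGGGGGGGG
GGGGGGGGG
GGGRRRRGG
After op 2 fill(3,7,K) [41 cells changed]:
KKKKKKKKK
KKKKKKKKK
KKKKKKKKK
KKKKKKKKK
KKKRRRRKK
After op 3 paint(3,6,G):
KKKKKKKKK
KKKKKKKKK
KKKKKKKKK
KKKKKKGKK
KKKRRRRKK
After op 4 paint(0,0,R):
RKKKKKKKK
KKKKKKKKK
KKKKKKKKK
KKKKKKGKK
KKKRRRRKK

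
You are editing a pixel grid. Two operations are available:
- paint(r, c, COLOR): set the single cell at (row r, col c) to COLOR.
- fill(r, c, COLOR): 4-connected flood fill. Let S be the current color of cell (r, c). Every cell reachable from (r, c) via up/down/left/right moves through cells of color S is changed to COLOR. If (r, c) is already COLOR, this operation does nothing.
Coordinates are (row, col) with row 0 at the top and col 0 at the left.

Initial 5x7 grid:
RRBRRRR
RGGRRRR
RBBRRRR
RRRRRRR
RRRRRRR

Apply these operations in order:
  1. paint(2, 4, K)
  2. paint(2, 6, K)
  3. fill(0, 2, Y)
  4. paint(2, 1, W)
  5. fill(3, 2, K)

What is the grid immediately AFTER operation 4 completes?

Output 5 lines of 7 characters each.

After op 1 paint(2,4,K):
RRBRRRR
RGGRRRR
RBBRKRR
RRRRRRR
RRRRRRR
After op 2 paint(2,6,K):
RRBRRRR
RGGRRRR
RBBRKRK
RRRRRRR
RRRRRRR
After op 3 fill(0,2,Y) [1 cells changed]:
RRYRRRR
RGGRRRR
RBBRKRK
RRRRRRR
RRRRRRR
After op 4 paint(2,1,W):
RRYRRRR
RGGRRRR
RWBRKRK
RRRRRRR
RRRRRRR

Answer: RRYRRRR
RGGRRRR
RWBRKRK
RRRRRRR
RRRRRRR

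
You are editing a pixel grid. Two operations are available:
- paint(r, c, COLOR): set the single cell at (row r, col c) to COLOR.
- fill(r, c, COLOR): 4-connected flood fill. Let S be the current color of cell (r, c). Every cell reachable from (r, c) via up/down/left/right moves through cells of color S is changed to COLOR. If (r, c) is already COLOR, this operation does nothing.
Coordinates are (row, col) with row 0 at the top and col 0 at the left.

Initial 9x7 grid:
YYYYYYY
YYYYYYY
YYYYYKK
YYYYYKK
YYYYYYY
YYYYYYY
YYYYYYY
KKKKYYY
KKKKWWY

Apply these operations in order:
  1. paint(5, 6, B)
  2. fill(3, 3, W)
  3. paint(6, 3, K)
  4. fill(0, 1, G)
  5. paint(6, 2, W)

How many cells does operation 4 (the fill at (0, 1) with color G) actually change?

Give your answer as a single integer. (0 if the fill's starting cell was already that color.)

After op 1 paint(5,6,B):
YYYYYYY
YYYYYYY
YYYYYKK
YYYYYKK
YYYYYYY
YYYYYYB
YYYYYYY
KKKKYYY
KKKKWWY
After op 2 fill(3,3,W) [48 cells changed]:
WWWWWWW
WWWWWWW
WWWWWKK
WWWWWKK
WWWWWWW
WWWWWWB
WWWWWWW
KKKKWWW
KKKKWWW
After op 3 paint(6,3,K):
WWWWWWW
WWWWWWW
WWWWWKK
WWWWWKK
WWWWWWW
WWWWWWB
WWWKWWW
KKKKWWW
KKKKWWW
After op 4 fill(0,1,G) [49 cells changed]:
GGGGGGG
GGGGGGG
GGGGGKK
GGGGGKK
GGGGGGG
GGGGGGB
GGGKGGG
KKKKGGG
KKKKGGG

Answer: 49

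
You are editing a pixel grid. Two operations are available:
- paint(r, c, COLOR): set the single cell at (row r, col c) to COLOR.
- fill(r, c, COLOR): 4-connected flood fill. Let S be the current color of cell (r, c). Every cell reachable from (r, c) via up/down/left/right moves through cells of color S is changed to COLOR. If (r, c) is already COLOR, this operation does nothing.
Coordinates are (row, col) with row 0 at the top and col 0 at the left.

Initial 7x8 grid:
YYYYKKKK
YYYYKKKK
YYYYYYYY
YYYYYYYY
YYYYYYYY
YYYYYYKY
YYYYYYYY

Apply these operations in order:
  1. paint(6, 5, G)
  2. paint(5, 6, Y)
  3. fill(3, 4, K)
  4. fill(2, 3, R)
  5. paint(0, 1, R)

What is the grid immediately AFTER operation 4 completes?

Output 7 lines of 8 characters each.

After op 1 paint(6,5,G):
YYYYKKKK
YYYYKKKK
YYYYYYYY
YYYYYYYY
YYYYYYYY
YYYYYYKY
YYYYYGYY
After op 2 paint(5,6,Y):
YYYYKKKK
YYYYKKKK
YYYYYYYY
YYYYYYYY
YYYYYYYY
YYYYYYYY
YYYYYGYY
After op 3 fill(3,4,K) [47 cells changed]:
KKKKKKKK
KKKKKKKK
KKKKKKKK
KKKKKKKK
KKKKKKKK
KKKKKKKK
KKKKKGKK
After op 4 fill(2,3,R) [55 cells changed]:
RRRRRRRR
RRRRRRRR
RRRRRRRR
RRRRRRRR
RRRRRRRR
RRRRRRRR
RRRRRGRR

Answer: RRRRRRRR
RRRRRRRR
RRRRRRRR
RRRRRRRR
RRRRRRRR
RRRRRRRR
RRRRRGRR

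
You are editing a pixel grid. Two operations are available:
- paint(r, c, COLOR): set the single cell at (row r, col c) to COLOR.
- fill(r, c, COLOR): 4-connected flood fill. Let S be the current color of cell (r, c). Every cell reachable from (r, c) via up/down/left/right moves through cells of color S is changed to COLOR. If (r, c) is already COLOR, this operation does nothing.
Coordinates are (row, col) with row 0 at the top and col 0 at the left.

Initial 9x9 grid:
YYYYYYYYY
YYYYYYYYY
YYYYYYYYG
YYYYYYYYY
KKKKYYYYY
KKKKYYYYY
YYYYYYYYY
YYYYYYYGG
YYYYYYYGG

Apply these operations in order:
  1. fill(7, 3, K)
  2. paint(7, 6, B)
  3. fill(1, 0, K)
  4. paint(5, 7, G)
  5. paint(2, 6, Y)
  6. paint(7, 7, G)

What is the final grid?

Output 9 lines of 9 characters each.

Answer: KKKKKKKKK
KKKKKKKKK
KKKKKKYKG
KKKKKKKKK
KKKKKKKKK
KKKKKKKGK
KKKKKKKKK
KKKKKKBGG
KKKKKKKGG

Derivation:
After op 1 fill(7,3,K) [68 cells changed]:
KKKKKKKKK
KKKKKKKKK
KKKKKKKKG
KKKKKKKKK
KKKKKKKKK
KKKKKKKKK
KKKKKKKKK
KKKKKKKGG
KKKKKKKGG
After op 2 paint(7,6,B):
KKKKKKKKK
KKKKKKKKK
KKKKKKKKG
KKKKKKKKK
KKKKKKKKK
KKKKKKKKK
KKKKKKKKK
KKKKKKBGG
KKKKKKKGG
After op 3 fill(1,0,K) [0 cells changed]:
KKKKKKKKK
KKKKKKKKK
KKKKKKKKG
KKKKKKKKK
KKKKKKKKK
KKKKKKKKK
KKKKKKKKK
KKKKKKBGG
KKKKKKKGG
After op 4 paint(5,7,G):
KKKKKKKKK
KKKKKKKKK
KKKKKKKKG
KKKKKKKKK
KKKKKKKKK
KKKKKKKGK
KKKKKKKKK
KKKKKKBGG
KKKKKKKGG
After op 5 paint(2,6,Y):
KKKKKKKKK
KKKKKKKKK
KKKKKKYKG
KKKKKKKKK
KKKKKKKKK
KKKKKKKGK
KKKKKKKKK
KKKKKKBGG
KKKKKKKGG
After op 6 paint(7,7,G):
KKKKKKKKK
KKKKKKKKK
KKKKKKYKG
KKKKKKKKK
KKKKKKKKK
KKKKKKKGK
KKKKKKKKK
KKKKKKBGG
KKKKKKKGG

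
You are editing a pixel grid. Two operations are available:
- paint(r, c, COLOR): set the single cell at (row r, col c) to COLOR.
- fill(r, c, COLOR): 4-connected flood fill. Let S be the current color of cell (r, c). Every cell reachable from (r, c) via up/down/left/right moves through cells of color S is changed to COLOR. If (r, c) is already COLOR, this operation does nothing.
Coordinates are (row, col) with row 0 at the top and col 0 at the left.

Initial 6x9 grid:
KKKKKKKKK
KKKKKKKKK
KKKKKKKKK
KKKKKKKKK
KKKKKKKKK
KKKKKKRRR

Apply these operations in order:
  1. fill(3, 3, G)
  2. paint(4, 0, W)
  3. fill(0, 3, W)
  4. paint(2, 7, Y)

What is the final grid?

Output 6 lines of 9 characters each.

After op 1 fill(3,3,G) [51 cells changed]:
GGGGGGGGG
GGGGGGGGG
GGGGGGGGG
GGGGGGGGG
GGGGGGGGG
GGGGGGRRR
After op 2 paint(4,0,W):
GGGGGGGGG
GGGGGGGGG
GGGGGGGGG
GGGGGGGGG
WGGGGGGGG
GGGGGGRRR
After op 3 fill(0,3,W) [50 cells changed]:
WWWWWWWWW
WWWWWWWWW
WWWWWWWWW
WWWWWWWWW
WWWWWWWWW
WWWWWWRRR
After op 4 paint(2,7,Y):
WWWWWWWWW
WWWWWWWWW
WWWWWWWYW
WWWWWWWWW
WWWWWWWWW
WWWWWWRRR

Answer: WWWWWWWWW
WWWWWWWWW
WWWWWWWYW
WWWWWWWWW
WWWWWWWWW
WWWWWWRRR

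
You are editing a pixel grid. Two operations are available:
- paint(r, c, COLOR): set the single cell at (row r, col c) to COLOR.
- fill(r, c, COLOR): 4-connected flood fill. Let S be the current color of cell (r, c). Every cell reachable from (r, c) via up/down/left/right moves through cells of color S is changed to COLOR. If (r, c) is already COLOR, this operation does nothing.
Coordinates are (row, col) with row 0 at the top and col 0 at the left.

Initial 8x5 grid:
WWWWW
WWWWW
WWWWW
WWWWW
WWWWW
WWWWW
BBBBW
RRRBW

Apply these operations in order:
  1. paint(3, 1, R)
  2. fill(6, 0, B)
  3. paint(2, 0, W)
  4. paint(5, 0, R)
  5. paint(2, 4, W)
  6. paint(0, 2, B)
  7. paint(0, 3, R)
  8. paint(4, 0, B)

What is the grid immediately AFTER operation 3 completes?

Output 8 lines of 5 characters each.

Answer: WWWWW
WWWWW
WWWWW
WRWWW
WWWWW
WWWWW
BBBBW
RRRBW

Derivation:
After op 1 paint(3,1,R):
WWWWW
WWWWW
WWWWW
WRWWW
WWWWW
WWWWW
BBBBW
RRRBW
After op 2 fill(6,0,B) [0 cells changed]:
WWWWW
WWWWW
WWWWW
WRWWW
WWWWW
WWWWW
BBBBW
RRRBW
After op 3 paint(2,0,W):
WWWWW
WWWWW
WWWWW
WRWWW
WWWWW
WWWWW
BBBBW
RRRBW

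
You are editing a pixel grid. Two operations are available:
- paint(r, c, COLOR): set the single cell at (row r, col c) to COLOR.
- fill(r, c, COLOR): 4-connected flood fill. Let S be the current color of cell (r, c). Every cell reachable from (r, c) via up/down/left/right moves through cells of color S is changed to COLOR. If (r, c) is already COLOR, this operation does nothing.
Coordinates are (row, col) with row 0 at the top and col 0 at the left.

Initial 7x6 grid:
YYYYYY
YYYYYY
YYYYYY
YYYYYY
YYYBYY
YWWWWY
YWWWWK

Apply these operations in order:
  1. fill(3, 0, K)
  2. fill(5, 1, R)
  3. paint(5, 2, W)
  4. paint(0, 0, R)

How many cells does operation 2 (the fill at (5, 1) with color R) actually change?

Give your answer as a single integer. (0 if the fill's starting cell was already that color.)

Answer: 8

Derivation:
After op 1 fill(3,0,K) [32 cells changed]:
KKKKKK
KKKKKK
KKKKKK
KKKKKK
KKKBKK
KWWWWK
KWWWWK
After op 2 fill(5,1,R) [8 cells changed]:
KKKKKK
KKKKKK
KKKKKK
KKKKKK
KKKBKK
KRRRRK
KRRRRK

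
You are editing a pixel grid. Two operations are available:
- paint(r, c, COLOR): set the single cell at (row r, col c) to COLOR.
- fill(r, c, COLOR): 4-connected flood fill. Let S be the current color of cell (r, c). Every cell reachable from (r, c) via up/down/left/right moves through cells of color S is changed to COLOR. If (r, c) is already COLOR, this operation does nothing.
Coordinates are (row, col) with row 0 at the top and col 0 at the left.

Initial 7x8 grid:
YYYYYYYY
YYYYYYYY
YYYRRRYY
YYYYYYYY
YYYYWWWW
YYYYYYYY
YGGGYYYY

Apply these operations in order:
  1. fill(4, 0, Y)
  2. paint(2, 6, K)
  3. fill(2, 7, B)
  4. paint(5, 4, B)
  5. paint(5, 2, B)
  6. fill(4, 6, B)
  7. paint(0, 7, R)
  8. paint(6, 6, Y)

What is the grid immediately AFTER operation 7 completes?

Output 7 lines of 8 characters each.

After op 1 fill(4,0,Y) [0 cells changed]:
YYYYYYYY
YYYYYYYY
YYYRRRYY
YYYYYYYY
YYYYWWWW
YYYYYYYY
YGGGYYYY
After op 2 paint(2,6,K):
YYYYYYYY
YYYYYYYY
YYYRRRKY
YYYYYYYY
YYYYWWWW
YYYYYYYY
YGGGYYYY
After op 3 fill(2,7,B) [45 cells changed]:
BBBBBBBB
BBBBBBBB
BBBRRRKB
BBBBBBBB
BBBBWWWW
BBBBBBBB
BGGGBBBB
After op 4 paint(5,4,B):
BBBBBBBB
BBBBBBBB
BBBRRRKB
BBBBBBBB
BBBBWWWW
BBBBBBBB
BGGGBBBB
After op 5 paint(5,2,B):
BBBBBBBB
BBBBBBBB
BBBRRRKB
BBBBBBBB
BBBBWWWW
BBBBBBBB
BGGGBBBB
After op 6 fill(4,6,B) [4 cells changed]:
BBBBBBBB
BBBBBBBB
BBBRRRKB
BBBBBBBB
BBBBBBBB
BBBBBBBB
BGGGBBBB
After op 7 paint(0,7,R):
BBBBBBBR
BBBBBBBB
BBBRRRKB
BBBBBBBB
BBBBBBBB
BBBBBBBB
BGGGBBBB

Answer: BBBBBBBR
BBBBBBBB
BBBRRRKB
BBBBBBBB
BBBBBBBB
BBBBBBBB
BGGGBBBB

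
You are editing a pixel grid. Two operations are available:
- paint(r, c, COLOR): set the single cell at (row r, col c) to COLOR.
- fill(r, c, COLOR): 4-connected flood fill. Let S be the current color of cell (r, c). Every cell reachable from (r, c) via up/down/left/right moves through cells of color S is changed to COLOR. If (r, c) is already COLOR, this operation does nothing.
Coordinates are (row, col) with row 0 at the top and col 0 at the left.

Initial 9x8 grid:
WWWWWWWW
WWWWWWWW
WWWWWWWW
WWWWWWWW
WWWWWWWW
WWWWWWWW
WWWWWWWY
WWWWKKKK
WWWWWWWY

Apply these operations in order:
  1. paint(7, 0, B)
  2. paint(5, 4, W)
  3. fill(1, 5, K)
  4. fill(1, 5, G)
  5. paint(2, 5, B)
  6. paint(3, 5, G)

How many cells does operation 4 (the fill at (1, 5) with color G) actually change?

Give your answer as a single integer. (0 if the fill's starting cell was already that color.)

After op 1 paint(7,0,B):
WWWWWWWW
WWWWWWWW
WWWWWWWW
WWWWWWWW
WWWWWWWW
WWWWWWWW
WWWWWWWY
BWWWKKKK
WWWWWWWY
After op 2 paint(5,4,W):
WWWWWWWW
WWWWWWWW
WWWWWWWW
WWWWWWWW
WWWWWWWW
WWWWWWWW
WWWWWWWY
BWWWKKKK
WWWWWWWY
After op 3 fill(1,5,K) [65 cells changed]:
KKKKKKKK
KKKKKKKK
KKKKKKKK
KKKKKKKK
KKKKKKKK
KKKKKKKK
KKKKKKKY
BKKKKKKK
KKKKKKKY
After op 4 fill(1,5,G) [69 cells changed]:
GGGGGGGG
GGGGGGGG
GGGGGGGG
GGGGGGGG
GGGGGGGG
GGGGGGGG
GGGGGGGY
BGGGGGGG
GGGGGGGY

Answer: 69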